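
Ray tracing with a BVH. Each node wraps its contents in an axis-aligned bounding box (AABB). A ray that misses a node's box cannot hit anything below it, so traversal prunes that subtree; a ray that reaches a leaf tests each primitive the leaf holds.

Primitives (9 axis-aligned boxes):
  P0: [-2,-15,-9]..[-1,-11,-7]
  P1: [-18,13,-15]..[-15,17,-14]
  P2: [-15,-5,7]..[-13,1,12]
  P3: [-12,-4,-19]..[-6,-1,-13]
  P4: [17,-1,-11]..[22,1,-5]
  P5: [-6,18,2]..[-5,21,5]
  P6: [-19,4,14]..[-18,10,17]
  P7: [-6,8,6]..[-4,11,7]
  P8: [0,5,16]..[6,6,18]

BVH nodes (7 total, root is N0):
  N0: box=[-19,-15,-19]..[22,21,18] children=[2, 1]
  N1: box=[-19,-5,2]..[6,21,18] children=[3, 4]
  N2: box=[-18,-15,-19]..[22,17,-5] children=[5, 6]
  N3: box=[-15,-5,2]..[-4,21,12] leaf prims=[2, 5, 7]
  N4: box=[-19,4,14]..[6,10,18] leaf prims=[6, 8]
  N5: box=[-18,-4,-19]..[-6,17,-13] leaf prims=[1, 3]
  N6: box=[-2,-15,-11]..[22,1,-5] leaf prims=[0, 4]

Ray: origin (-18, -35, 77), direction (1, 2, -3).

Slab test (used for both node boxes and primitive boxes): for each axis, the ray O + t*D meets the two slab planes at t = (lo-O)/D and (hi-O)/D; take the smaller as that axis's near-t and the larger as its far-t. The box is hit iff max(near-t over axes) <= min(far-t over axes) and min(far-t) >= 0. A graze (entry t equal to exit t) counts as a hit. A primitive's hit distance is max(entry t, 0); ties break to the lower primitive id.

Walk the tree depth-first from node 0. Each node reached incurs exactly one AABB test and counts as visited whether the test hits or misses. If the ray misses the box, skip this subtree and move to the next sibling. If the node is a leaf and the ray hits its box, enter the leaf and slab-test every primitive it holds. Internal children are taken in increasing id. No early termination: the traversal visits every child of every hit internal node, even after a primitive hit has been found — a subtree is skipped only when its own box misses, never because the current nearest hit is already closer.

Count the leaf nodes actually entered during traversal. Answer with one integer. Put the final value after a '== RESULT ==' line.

Traverse from the root:
N0 x:[-1,40] y:[10,28] z:[59/3,32] -> hit [59/3,28], descend [1, 2]
  N1 x:[-1,24] y:[15,28] z:[59/3,25] -> hit [59/3,24], descend [3, 4]
    N3 x:[3,14] y:[15,28] z:[65/3,25] -> miss, prune
    N4 x:[-1,24] y:[39/2,45/2] z:[59/3,21] -> hit [59/3,21] leaf, test {P6(miss), P8@t=20}
  N2 x:[0,40] y:[10,26] z:[82/3,32] -> miss, prune

order=[0, 1, 3, 4, 2]  |boxes|=5  |leaves|=1  hit=P8

== RESULT ==
1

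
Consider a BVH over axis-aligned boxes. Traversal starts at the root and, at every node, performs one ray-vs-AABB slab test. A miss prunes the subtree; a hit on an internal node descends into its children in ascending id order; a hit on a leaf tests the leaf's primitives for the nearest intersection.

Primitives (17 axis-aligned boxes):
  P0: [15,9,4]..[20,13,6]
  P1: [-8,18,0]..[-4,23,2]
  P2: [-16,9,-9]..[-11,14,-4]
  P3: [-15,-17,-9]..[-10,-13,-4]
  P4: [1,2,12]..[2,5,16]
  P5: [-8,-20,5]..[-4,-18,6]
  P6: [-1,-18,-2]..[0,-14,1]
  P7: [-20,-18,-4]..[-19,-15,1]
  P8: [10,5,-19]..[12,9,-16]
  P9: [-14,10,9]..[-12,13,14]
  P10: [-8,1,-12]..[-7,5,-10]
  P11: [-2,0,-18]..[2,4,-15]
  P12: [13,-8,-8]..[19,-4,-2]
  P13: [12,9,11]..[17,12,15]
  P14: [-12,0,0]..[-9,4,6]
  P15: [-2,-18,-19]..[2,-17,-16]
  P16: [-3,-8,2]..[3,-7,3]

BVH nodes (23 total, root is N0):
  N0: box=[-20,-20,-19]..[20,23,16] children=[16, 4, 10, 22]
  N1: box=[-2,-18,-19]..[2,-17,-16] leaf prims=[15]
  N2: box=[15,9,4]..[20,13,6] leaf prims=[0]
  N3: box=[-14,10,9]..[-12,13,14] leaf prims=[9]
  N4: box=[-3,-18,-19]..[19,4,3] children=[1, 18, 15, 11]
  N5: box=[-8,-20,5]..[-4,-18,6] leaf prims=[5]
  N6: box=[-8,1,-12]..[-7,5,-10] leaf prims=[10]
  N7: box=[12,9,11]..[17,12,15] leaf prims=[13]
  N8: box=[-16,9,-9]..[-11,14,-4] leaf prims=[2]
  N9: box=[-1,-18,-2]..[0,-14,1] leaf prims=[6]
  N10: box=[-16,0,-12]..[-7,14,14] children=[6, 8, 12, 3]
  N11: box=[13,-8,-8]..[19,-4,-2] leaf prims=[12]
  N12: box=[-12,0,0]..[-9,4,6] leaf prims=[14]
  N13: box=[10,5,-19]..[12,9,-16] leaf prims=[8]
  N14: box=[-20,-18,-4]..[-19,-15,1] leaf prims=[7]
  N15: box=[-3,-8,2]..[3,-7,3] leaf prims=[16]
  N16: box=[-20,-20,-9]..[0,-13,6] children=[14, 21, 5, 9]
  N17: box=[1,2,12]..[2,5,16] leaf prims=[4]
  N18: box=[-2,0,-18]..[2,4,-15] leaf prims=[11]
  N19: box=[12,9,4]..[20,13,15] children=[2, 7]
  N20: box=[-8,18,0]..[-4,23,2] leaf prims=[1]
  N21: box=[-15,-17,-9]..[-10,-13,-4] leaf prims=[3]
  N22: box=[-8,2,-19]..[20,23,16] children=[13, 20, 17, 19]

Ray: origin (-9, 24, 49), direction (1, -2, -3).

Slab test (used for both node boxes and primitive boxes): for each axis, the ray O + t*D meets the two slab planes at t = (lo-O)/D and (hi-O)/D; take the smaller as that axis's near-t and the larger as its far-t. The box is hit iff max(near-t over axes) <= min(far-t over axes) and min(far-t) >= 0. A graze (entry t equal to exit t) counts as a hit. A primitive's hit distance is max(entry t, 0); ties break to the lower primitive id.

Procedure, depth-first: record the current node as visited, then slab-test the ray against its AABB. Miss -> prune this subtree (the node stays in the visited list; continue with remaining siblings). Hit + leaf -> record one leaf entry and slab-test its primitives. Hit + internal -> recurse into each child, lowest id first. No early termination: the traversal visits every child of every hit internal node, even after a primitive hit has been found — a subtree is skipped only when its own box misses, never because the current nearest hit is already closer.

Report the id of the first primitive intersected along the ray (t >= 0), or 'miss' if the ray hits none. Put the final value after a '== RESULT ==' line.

Walk:
N0 x:[-11,29] y:[1/2,22] z:[11,68/3] -> hit [11,22], descend [4, 10, 16, 22]
  N4 x:[6,28] y:[10,21] z:[46/3,68/3] -> hit [46/3,21], descend [1, 11, 15, 18]
    N1 x:[7,11] y:[41/2,21] z:[65/3,68/3] -> miss, prune
    N11 x:[22,28] y:[14,16] z:[17,19] -> miss, prune
    N15 x:[6,12] y:[31/2,16] z:[46/3,47/3] -> miss, prune
    N18 x:[7,11] y:[10,12] z:[64/3,67/3] -> miss, prune
  N10 x:[-7,2] y:[5,12] z:[35/3,61/3] -> miss, prune
  N16 x:[-11,9] y:[37/2,22] z:[43/3,58/3] -> miss, prune
  N22 x:[1,29] y:[1/2,11] z:[11,68/3] -> hit [11,11], descend [13, 17, 19, 20]
    N13 x:[19,21] y:[15/2,19/2] z:[65/3,68/3] -> miss, prune
    N17 x:[10,11] y:[19/2,11] z:[11,37/3] -> hit [11,11] leaf, test {P4@t=11}
    N19 x:[21,29] y:[11/2,15/2] z:[34/3,15] -> miss, prune
    N20 x:[1,5] y:[1/2,3] z:[47/3,49/3] -> miss, prune

13 AABB tests over nodes [0, 4, 1, 11, 15, 18, 10, 16, 22, 13, 17, 19, 20]; 1 leaf entered; closest P4.

== RESULT ==
4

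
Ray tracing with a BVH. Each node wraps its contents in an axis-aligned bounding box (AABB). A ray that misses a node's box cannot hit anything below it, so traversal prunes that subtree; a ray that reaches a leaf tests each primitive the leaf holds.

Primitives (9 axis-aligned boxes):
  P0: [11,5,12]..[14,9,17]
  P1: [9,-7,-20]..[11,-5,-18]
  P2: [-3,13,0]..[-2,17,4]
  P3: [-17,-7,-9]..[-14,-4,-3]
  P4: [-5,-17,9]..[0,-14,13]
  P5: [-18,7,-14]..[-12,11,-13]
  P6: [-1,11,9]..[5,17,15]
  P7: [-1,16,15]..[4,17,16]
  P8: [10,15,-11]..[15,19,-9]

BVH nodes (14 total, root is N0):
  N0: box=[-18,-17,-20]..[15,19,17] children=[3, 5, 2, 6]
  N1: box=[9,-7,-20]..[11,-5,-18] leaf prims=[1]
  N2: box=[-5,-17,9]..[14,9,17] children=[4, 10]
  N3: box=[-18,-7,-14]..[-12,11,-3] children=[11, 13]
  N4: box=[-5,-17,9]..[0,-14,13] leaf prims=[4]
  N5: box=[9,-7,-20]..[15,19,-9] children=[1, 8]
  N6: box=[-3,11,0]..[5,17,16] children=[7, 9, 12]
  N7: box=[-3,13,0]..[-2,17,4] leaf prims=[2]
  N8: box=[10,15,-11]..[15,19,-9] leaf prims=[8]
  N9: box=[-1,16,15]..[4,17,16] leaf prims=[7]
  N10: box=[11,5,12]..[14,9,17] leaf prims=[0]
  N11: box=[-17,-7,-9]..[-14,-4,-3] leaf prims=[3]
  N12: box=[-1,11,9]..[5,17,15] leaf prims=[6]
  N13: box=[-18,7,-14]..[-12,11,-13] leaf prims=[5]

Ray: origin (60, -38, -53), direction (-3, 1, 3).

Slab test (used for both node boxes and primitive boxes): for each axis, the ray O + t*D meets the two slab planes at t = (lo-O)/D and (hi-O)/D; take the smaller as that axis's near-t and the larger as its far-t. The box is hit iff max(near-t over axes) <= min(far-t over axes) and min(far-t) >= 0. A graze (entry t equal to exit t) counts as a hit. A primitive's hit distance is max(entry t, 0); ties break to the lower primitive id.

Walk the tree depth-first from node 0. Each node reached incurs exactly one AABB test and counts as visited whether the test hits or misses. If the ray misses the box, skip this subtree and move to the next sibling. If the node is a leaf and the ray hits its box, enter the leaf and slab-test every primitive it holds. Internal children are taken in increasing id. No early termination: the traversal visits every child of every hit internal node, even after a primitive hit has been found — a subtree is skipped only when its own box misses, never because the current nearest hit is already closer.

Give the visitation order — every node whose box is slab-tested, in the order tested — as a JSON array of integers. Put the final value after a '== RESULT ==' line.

Walk:
N0 x:[15,26] y:[21,57] z:[11,70/3] -> hit [21,70/3], descend [2, 3, 5, 6]
  N2 x:[46/3,65/3] y:[21,47] z:[62/3,70/3] -> hit [21,65/3], descend [4, 10]
    N4 x:[20,65/3] y:[21,24] z:[62/3,22] -> hit [21,65/3] leaf, test {P4@t=21}
    N10 x:[46/3,49/3] y:[43,47] z:[65/3,70/3] -> miss, prune
  N3 x:[24,26] y:[31,49] z:[13,50/3] -> miss, prune
  N5 x:[15,17] y:[31,57] z:[11,44/3] -> miss, prune
  N6 x:[55/3,21] y:[49,55] z:[53/3,23] -> miss, prune

Visited [0, 2, 4, 10, 3, 5, 6]. Tests: 7 box, 1 leaf. Nearest: P4.

== RESULT ==
[0, 2, 4, 10, 3, 5, 6]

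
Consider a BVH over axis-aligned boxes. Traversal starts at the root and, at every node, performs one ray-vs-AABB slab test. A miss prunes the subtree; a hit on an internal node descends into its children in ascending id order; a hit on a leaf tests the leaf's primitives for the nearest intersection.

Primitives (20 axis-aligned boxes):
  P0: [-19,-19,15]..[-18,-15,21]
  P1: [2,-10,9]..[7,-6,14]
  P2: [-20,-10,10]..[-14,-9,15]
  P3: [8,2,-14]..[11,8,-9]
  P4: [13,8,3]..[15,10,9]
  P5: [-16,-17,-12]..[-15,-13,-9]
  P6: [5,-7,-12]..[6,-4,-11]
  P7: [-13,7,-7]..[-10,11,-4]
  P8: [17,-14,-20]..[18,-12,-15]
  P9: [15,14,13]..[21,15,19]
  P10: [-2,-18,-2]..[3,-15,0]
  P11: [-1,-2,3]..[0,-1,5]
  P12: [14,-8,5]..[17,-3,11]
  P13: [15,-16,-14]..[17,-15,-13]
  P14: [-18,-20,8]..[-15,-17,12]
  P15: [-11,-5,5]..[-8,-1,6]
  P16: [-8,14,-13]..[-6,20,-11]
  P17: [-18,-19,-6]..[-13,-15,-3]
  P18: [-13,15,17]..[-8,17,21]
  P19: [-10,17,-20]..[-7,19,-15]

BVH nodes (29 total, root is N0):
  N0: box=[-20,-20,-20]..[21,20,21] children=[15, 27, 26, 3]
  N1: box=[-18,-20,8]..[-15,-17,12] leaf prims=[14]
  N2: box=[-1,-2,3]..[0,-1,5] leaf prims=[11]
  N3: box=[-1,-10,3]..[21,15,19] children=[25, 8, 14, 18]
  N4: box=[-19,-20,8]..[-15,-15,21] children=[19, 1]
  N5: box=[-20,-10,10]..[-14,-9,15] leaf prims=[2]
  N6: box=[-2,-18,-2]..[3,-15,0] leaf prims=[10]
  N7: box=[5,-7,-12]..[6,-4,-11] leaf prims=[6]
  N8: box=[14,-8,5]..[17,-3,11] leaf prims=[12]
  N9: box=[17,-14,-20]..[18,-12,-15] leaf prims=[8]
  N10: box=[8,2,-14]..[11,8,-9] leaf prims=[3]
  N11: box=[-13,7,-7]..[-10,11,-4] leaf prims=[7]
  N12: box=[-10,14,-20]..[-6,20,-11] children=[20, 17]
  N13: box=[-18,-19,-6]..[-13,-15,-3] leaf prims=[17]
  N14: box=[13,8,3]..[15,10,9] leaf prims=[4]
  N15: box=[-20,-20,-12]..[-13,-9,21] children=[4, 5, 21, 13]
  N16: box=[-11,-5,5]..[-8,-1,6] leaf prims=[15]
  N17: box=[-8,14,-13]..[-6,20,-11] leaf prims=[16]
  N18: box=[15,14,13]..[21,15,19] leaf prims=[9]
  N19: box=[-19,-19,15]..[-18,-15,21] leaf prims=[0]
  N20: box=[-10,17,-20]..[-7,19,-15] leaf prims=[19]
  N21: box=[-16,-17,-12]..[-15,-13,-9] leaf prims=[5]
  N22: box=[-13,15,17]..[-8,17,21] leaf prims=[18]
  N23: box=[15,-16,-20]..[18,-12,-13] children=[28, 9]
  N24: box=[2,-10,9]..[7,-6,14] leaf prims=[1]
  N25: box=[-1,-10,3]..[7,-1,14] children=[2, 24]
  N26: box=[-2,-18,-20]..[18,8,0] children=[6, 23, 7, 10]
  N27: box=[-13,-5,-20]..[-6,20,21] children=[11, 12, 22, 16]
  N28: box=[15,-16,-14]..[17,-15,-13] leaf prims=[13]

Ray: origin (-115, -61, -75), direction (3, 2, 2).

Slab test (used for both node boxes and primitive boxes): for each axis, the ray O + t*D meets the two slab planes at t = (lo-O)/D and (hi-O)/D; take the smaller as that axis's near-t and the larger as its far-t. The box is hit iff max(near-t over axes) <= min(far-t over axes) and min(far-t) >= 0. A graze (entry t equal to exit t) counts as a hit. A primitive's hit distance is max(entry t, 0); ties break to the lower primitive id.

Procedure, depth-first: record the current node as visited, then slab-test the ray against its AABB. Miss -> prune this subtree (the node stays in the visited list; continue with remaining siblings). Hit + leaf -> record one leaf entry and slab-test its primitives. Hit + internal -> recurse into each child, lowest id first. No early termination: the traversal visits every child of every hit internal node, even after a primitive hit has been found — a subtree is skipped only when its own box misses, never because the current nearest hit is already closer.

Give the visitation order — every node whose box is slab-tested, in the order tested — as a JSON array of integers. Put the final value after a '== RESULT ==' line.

Traverse from the root:
N0 x:[95/3,136/3] y:[41/2,81/2] z:[55/2,48] -> hit [95/3,81/2], descend [3, 15, 26, 27]
  N3 x:[38,136/3] y:[51/2,38] z:[39,47] -> miss, prune
  N15 x:[95/3,34] y:[41/2,26] z:[63/2,48] -> miss, prune
  N26 x:[113/3,133/3] y:[43/2,69/2] z:[55/2,75/2] -> miss, prune
  N27 x:[34,109/3] y:[28,81/2] z:[55/2,48] -> hit [34,109/3], descend [11, 12, 16, 22]
    N11 x:[34,35] y:[34,36] z:[34,71/2] -> hit [34,35] leaf, test {P7@t=34}
    N12 x:[35,109/3] y:[75/2,81/2] z:[55/2,32] -> miss, prune
    N16 x:[104/3,107/3] y:[28,30] z:[40,81/2] -> miss, prune
    N22 x:[34,107/3] y:[38,39] z:[46,48] -> miss, prune

Visited [0, 3, 15, 26, 27, 11, 12, 16, 22]. Tests: 9 box, 1 leaf. Nearest: P7.

== RESULT ==
[0, 3, 15, 26, 27, 11, 12, 16, 22]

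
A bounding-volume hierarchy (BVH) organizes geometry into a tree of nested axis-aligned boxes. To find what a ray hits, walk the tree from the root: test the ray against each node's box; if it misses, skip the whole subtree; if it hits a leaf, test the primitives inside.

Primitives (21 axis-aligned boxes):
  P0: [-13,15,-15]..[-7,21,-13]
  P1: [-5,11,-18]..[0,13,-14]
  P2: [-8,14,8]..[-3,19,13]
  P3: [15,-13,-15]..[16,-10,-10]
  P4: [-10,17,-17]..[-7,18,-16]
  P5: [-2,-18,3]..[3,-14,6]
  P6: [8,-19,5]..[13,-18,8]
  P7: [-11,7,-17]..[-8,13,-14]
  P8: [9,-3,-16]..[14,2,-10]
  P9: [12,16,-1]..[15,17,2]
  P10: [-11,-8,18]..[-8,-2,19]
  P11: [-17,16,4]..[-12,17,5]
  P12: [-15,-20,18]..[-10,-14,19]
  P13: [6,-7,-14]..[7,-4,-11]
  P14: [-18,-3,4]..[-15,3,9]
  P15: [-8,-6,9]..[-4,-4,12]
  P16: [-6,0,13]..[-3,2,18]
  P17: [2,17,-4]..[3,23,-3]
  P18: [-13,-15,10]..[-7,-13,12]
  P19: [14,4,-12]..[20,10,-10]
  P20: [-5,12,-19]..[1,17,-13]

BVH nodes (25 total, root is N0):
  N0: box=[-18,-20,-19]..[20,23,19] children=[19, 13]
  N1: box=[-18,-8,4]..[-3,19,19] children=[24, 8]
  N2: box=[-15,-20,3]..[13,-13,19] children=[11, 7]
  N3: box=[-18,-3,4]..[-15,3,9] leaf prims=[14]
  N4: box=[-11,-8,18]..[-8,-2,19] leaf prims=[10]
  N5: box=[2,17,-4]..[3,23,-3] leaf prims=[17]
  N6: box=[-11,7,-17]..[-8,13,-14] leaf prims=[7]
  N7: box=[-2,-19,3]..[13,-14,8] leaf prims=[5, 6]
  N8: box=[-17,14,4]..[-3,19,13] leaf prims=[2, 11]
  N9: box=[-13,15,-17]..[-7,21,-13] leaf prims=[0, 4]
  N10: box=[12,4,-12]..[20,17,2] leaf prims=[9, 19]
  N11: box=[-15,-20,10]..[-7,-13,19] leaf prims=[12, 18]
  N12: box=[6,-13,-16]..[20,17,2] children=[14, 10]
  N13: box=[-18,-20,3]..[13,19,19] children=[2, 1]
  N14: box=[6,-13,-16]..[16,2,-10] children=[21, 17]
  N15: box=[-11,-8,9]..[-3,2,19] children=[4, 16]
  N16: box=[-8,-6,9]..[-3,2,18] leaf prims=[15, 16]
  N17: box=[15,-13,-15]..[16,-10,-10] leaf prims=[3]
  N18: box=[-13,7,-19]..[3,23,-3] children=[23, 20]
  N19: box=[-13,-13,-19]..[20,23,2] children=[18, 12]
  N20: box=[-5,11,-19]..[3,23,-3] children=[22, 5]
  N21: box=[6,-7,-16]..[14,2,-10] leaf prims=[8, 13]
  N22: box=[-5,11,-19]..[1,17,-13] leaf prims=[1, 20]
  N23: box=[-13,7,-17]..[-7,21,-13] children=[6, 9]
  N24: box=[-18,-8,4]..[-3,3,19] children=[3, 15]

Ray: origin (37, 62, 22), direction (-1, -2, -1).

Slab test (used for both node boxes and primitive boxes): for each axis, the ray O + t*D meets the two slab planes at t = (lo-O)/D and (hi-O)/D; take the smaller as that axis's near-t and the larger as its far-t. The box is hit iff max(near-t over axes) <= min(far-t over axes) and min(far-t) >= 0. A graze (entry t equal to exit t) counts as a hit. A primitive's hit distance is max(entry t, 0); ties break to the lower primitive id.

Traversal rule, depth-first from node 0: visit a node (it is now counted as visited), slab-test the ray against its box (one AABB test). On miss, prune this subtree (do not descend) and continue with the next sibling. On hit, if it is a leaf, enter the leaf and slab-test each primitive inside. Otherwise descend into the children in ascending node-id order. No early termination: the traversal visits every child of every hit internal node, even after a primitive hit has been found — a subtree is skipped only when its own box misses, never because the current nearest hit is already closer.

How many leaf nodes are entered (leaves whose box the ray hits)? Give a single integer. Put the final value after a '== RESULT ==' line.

Walk:
N0 x:[17,55] y:[39/2,41] z:[3,41] -> hit [39/2,41], descend [13, 19]
  N13 x:[24,55] y:[43/2,41] z:[3,19] -> miss, prune
  N19 x:[17,50] y:[39/2,75/2] z:[20,41] -> hit [20,75/2], descend [12, 18]
    N12 x:[17,31] y:[45/2,75/2] z:[20,38] -> hit [45/2,31], descend [10, 14]
      N10 x:[17,25] y:[45/2,29] z:[20,34] -> hit [45/2,25] leaf, test {P9@t=45/2, P19(miss)}
      N14 x:[21,31] y:[30,75/2] z:[32,38] -> miss, prune
    N18 x:[34,50] y:[39/2,55/2] z:[25,41] -> miss, prune

Summary -> nodes [0, 13, 19, 12, 10, 14, 18]; box-tests=7; leaf-entries=1; first=P9

== RESULT ==
1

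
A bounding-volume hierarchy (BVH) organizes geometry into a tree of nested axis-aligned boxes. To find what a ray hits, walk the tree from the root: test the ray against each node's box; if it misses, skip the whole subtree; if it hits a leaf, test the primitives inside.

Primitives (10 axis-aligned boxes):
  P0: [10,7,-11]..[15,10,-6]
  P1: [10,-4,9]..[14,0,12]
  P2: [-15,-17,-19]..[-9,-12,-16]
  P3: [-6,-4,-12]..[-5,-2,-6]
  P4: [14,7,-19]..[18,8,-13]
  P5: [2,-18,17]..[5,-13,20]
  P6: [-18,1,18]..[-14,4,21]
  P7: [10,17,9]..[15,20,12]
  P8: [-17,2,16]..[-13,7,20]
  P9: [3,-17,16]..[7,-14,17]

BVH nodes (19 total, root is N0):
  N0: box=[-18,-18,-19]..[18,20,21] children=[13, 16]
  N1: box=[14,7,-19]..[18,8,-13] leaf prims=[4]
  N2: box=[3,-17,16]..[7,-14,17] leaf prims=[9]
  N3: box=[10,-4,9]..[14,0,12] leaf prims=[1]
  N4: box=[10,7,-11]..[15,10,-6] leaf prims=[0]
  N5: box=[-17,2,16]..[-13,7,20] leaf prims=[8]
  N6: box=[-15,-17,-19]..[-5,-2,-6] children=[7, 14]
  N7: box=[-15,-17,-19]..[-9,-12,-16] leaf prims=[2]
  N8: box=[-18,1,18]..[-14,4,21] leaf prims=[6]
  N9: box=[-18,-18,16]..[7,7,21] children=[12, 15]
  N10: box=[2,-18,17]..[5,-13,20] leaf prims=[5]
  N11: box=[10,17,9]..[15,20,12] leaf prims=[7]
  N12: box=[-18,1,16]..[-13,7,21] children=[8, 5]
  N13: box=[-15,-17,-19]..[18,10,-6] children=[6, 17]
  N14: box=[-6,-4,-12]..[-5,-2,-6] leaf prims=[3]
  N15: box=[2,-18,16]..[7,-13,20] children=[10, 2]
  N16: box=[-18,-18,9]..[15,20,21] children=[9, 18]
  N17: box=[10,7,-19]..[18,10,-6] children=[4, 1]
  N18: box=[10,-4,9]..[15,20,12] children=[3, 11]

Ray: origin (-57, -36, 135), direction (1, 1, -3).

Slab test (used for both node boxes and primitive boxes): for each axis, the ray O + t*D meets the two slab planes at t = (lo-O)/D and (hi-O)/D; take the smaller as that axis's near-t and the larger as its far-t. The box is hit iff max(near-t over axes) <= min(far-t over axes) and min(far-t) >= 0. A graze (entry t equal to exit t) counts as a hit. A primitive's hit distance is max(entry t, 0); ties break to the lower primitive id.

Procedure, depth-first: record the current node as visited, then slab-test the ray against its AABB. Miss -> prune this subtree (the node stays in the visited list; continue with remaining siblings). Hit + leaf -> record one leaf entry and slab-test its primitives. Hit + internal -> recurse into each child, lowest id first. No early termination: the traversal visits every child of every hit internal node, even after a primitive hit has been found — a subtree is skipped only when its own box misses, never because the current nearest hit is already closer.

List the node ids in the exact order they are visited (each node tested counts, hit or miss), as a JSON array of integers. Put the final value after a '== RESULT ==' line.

Traverse from the root:
N0 x:[39,75] y:[18,56] z:[38,154/3] -> hit [39,154/3], descend [13, 16]
  N13 x:[42,75] y:[19,46] z:[47,154/3] -> miss, prune
  N16 x:[39,72] y:[18,56] z:[38,42] -> hit [39,42], descend [9, 18]
    N9 x:[39,64] y:[18,43] z:[38,119/3] -> hit [39,119/3], descend [12, 15]
      N12 x:[39,44] y:[37,43] z:[38,119/3] -> hit [39,119/3], descend [5, 8]
        N5 x:[40,44] y:[38,43] z:[115/3,119/3] -> miss, prune
        N8 x:[39,43] y:[37,40] z:[38,39] -> hit [39,39] leaf, test {P6@t=39}
      N15 x:[59,64] y:[18,23] z:[115/3,119/3] -> miss, prune
    N18 x:[67,72] y:[32,56] z:[41,42] -> miss, prune

order=[0, 13, 16, 9, 12, 5, 8, 15, 18]  |boxes|=9  |leaves|=1  hit=P6

== RESULT ==
[0, 13, 16, 9, 12, 5, 8, 15, 18]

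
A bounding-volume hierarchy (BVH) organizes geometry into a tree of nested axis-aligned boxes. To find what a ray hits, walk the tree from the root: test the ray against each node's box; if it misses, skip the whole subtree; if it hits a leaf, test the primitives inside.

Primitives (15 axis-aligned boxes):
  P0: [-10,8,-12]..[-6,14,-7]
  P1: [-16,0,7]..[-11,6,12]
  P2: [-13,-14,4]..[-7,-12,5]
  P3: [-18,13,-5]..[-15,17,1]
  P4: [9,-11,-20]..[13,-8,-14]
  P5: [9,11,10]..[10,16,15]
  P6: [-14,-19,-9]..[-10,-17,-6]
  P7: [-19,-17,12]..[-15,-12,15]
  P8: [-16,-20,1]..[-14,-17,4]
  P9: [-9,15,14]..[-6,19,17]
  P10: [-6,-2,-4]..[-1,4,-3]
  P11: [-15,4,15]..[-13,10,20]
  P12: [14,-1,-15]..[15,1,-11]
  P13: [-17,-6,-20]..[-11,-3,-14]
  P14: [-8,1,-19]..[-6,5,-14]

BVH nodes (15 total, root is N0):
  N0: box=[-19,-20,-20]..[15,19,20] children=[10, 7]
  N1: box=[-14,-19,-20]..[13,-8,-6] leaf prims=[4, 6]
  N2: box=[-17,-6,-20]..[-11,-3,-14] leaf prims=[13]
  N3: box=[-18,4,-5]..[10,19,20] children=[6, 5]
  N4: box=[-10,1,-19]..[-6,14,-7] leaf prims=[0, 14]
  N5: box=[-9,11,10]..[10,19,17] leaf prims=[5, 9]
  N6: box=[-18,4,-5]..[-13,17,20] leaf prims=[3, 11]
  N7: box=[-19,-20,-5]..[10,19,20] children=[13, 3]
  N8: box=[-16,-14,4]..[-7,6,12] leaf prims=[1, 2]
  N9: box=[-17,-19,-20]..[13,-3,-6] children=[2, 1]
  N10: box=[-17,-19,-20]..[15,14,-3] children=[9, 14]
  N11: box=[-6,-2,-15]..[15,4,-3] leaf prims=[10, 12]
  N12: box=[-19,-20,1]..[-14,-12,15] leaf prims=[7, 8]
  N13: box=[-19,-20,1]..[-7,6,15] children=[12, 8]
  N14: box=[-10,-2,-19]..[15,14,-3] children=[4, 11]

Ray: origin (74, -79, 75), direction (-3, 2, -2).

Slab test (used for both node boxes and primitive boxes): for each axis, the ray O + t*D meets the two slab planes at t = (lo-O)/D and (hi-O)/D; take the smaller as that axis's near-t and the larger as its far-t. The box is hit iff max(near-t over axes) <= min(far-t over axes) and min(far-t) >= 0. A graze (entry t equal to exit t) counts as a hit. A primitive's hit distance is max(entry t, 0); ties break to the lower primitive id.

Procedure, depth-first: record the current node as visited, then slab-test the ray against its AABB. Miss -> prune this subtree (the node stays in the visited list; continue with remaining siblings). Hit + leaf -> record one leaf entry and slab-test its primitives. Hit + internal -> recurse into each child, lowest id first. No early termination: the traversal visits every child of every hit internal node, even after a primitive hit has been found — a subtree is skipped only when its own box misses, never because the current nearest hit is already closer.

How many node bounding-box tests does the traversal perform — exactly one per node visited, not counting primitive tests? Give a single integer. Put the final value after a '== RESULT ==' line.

Traverse from the root:
N0 x:[59/3,31] y:[59/2,49] z:[55/2,95/2] -> hit [59/2,31], descend [7, 10]
  N7 x:[64/3,31] y:[59/2,49] z:[55/2,40] -> hit [59/2,31], descend [3, 13]
    N3 x:[64/3,92/3] y:[83/2,49] z:[55/2,40] -> miss, prune
    N13 x:[27,31] y:[59/2,85/2] z:[30,37] -> hit [30,31], descend [8, 12]
      N8 x:[27,30] y:[65/2,85/2] z:[63/2,71/2] -> miss, prune
      N12 x:[88/3,31] y:[59/2,67/2] z:[30,37] -> hit [30,31] leaf, test {P7@t=31, P8(miss)}
  N10 x:[59/3,91/3] y:[30,93/2] z:[39,95/2] -> miss, prune

Summary -> nodes [0, 7, 3, 13, 8, 12, 10]; box-tests=7; leaf-entries=1; first=P7

== RESULT ==
7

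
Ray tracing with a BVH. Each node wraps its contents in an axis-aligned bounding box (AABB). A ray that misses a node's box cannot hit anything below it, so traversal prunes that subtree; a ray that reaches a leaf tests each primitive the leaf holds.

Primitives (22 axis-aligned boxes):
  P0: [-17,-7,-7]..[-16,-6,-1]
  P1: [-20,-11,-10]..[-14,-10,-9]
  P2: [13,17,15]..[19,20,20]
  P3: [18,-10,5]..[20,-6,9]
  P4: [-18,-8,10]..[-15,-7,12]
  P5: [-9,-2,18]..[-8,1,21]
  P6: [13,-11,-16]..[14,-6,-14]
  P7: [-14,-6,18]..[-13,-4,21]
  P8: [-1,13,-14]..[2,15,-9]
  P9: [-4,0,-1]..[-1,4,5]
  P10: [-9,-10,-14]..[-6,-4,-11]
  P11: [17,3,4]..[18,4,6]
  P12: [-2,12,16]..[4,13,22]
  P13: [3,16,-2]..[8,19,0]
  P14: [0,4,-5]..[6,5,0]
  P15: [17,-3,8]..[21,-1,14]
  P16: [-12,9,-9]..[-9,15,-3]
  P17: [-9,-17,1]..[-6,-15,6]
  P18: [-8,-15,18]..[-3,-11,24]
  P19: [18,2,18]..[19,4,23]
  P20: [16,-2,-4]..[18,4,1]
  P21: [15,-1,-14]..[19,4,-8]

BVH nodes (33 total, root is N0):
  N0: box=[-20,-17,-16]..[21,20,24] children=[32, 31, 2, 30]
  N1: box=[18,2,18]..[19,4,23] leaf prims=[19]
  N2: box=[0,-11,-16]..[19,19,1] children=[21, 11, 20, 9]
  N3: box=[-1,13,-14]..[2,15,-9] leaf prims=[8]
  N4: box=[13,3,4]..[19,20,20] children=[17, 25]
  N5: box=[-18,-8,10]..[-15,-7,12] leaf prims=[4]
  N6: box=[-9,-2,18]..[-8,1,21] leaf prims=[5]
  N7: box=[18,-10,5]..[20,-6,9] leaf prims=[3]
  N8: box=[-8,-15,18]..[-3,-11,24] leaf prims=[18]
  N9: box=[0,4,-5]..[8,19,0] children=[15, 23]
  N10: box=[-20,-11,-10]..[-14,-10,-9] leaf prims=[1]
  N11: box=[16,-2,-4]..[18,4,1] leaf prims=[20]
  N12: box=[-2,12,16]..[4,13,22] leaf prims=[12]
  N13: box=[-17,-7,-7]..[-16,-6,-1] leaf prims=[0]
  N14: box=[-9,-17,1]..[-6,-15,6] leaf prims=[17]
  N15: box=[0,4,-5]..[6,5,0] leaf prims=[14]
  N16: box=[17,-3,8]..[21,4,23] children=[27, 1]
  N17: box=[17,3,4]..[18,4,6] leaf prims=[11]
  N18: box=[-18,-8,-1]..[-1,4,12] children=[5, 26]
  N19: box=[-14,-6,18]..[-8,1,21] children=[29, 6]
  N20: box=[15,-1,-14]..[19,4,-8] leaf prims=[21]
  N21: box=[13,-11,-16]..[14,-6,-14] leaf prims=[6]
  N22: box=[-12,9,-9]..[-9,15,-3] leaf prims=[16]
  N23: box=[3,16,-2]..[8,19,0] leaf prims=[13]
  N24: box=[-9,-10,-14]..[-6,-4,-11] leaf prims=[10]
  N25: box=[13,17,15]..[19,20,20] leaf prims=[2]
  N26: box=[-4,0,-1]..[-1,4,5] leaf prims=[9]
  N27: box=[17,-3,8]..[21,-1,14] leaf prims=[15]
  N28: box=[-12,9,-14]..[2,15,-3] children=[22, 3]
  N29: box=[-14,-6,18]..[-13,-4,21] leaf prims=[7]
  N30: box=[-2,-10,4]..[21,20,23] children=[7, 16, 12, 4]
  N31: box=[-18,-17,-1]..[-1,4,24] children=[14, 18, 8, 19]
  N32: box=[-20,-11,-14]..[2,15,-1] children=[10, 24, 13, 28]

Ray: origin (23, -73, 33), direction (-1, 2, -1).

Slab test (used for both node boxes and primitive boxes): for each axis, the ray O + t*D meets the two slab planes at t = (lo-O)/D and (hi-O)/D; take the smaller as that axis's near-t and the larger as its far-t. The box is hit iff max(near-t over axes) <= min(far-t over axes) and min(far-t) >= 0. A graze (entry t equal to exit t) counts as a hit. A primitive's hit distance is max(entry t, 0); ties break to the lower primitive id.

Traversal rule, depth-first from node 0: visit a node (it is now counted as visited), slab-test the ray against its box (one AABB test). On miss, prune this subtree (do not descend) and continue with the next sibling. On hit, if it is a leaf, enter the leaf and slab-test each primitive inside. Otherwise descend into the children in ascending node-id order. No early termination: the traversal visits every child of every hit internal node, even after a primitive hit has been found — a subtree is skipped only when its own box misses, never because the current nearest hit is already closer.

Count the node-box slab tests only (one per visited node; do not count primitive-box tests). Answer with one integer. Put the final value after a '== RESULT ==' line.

Walk:
N0 x:[2,43] y:[28,93/2] z:[9,49] -> hit [28,43], descend [2, 30, 31, 32]
  N2 x:[4,23] y:[31,46] z:[32,49] -> miss, prune
  N30 x:[2,25] y:[63/2,93/2] z:[10,29] -> miss, prune
  N31 x:[24,41] y:[28,77/2] z:[9,34] -> hit [28,34], descend [8, 14, 18, 19]
    N8 x:[26,31] y:[29,31] z:[9,15] -> miss, prune
    N14 x:[29,32] y:[28,29] z:[27,32] -> hit [29,29] leaf, test {P17@t=29}
    N18 x:[24,41] y:[65/2,77/2] z:[21,34] -> hit [65/2,34], descend [5, 26]
      N5 x:[38,41] y:[65/2,33] z:[21,23] -> miss, prune
      N26 x:[24,27] y:[73/2,77/2] z:[28,34] -> miss, prune
    N19 x:[31,37] y:[67/2,37] z:[12,15] -> miss, prune
  N32 x:[21,43] y:[31,44] z:[34,47] -> hit [34,43], descend [10, 13, 24, 28]
    N10 x:[37,43] y:[31,63/2] z:[42,43] -> miss, prune
    N13 x:[39,40] y:[33,67/2] z:[34,40] -> miss, prune
    N24 x:[29,32] y:[63/2,69/2] z:[44,47] -> miss, prune
    N28 x:[21,35] y:[41,44] z:[36,47] -> miss, prune

Summary -> nodes [0, 2, 30, 31, 8, 14, 18, 5, 26, 19, 32, 10, 13, 24, 28]; box-tests=15; leaf-entries=1; first=P17

== RESULT ==
15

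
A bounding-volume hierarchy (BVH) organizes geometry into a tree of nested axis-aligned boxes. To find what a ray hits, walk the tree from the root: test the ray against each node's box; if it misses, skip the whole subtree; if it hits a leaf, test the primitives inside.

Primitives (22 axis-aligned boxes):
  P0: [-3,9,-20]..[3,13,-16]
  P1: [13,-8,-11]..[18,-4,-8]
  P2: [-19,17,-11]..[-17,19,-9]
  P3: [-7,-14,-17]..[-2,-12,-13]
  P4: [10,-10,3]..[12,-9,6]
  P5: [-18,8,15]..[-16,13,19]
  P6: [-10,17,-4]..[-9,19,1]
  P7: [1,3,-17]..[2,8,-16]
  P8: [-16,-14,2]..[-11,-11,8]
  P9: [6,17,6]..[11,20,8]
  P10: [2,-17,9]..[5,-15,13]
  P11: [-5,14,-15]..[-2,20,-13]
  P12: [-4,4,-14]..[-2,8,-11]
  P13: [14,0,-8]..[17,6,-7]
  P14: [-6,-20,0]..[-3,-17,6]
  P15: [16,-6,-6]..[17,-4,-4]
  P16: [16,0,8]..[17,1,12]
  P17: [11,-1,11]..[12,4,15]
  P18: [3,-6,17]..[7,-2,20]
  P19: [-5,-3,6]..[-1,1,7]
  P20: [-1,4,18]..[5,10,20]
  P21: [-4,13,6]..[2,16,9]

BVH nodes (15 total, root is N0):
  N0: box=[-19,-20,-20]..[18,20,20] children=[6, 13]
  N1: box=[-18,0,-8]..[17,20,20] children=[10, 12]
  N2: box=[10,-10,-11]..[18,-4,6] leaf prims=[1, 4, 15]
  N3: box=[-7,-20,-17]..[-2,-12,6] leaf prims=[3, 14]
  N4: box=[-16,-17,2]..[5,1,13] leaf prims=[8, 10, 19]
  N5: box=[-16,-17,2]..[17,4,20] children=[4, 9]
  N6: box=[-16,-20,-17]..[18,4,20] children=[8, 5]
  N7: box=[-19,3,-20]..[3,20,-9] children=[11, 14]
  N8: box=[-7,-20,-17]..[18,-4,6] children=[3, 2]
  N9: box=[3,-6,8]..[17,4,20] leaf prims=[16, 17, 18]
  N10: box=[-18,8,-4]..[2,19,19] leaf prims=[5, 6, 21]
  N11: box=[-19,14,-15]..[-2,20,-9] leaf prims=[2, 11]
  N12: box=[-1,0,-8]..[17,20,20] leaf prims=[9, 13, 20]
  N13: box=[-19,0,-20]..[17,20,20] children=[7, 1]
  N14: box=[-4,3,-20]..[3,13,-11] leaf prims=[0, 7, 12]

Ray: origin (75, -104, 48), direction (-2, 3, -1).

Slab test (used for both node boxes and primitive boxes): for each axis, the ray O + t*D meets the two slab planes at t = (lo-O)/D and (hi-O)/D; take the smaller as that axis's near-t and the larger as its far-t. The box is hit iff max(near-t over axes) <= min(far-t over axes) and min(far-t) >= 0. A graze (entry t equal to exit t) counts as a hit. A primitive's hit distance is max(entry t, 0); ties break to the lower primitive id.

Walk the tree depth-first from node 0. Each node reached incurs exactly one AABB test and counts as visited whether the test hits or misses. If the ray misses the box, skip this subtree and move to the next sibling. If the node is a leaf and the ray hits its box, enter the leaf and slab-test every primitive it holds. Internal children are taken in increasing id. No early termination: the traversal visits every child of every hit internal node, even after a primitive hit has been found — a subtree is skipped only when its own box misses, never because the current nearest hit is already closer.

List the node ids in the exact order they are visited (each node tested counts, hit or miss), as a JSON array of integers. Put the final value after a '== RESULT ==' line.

Trace the traversal:
N0 x:[57/2,47] y:[28,124/3] z:[28,68] -> hit [57/2,124/3], descend [6, 13]
  N6 x:[57/2,91/2] y:[28,36] z:[28,65] -> hit [57/2,36], descend [5, 8]
    N5 x:[29,91/2] y:[29,36] z:[28,46] -> hit [29,36], descend [4, 9]
      N4 x:[35,91/2] y:[29,35] z:[35,46] -> hit [35,35] leaf, test {P8(miss), P10(miss), P19(miss)}
      N9 x:[29,36] y:[98/3,36] z:[28,40] -> hit [98/3,36] leaf, test {P16(miss), P17(miss), P18(miss)}
    N8 x:[57/2,41] y:[28,100/3] z:[42,65] -> miss, prune
  N13 x:[29,47] y:[104/3,124/3] z:[28,68] -> hit [104/3,124/3], descend [1, 7]
    N1 x:[29,93/2] y:[104/3,124/3] z:[28,56] -> hit [104/3,124/3], descend [10, 12]
      N10 x:[73/2,93/2] y:[112/3,41] z:[29,52] -> hit [112/3,41] leaf, test {P5(miss), P6(miss), P21@t=39}
      N12 x:[29,38] y:[104/3,124/3] z:[28,56] -> hit [104/3,38] leaf, test {P9(miss), P13(miss), P20(miss)}
    N7 x:[36,47] y:[107/3,124/3] z:[57,68] -> miss, prune

Summary -> nodes [0, 6, 5, 4, 9, 8, 13, 1, 10, 12, 7]; box-tests=11; leaf-entries=4; first=P21

== RESULT ==
[0, 6, 5, 4, 9, 8, 13, 1, 10, 12, 7]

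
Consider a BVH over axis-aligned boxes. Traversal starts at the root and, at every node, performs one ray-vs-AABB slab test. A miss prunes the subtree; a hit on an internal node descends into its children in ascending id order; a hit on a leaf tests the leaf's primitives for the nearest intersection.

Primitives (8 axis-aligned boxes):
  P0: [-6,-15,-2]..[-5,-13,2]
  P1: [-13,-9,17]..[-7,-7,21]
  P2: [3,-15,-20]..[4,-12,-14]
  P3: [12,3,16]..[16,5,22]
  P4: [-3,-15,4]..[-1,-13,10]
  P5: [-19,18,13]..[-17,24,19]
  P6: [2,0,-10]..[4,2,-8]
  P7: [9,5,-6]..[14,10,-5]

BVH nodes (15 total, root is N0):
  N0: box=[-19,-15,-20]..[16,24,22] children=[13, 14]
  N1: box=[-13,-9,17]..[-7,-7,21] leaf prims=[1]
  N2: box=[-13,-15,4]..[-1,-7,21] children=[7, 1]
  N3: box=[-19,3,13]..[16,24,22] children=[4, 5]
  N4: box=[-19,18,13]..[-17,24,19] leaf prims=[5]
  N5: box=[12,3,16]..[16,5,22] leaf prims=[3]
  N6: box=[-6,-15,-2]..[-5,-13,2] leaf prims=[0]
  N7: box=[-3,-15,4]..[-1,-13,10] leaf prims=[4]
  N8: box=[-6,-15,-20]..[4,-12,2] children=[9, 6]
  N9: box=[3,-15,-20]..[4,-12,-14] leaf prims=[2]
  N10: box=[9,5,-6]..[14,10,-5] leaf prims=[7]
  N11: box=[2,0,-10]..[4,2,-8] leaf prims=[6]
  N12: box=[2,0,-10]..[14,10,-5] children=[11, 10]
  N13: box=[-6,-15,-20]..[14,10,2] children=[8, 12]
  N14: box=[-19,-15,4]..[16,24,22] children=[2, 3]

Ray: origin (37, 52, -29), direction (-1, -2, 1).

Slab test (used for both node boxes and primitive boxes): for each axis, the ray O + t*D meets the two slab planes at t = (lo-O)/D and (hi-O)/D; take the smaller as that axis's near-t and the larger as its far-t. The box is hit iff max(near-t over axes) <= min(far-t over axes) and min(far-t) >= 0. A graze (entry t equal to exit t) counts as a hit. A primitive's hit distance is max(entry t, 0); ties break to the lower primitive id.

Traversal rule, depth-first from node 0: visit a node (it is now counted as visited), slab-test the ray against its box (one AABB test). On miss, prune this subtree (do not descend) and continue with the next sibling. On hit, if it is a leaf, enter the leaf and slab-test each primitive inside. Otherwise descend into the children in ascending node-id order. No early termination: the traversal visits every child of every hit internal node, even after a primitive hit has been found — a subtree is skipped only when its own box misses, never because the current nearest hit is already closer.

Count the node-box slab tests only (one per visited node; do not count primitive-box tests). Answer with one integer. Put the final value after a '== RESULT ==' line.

Trace the traversal:
N0 x:[21,56] y:[14,67/2] z:[9,51] -> hit [21,67/2], descend [13, 14]
  N13 x:[23,43] y:[21,67/2] z:[9,31] -> hit [23,31], descend [8, 12]
    N8 x:[33,43] y:[32,67/2] z:[9,31] -> miss, prune
    N12 x:[23,35] y:[21,26] z:[19,24] -> hit [23,24], descend [10, 11]
      N10 x:[23,28] y:[21,47/2] z:[23,24] -> hit [23,47/2] leaf, test {P7@t=23}
      N11 x:[33,35] y:[25,26] z:[19,21] -> miss, prune
  N14 x:[21,56] y:[14,67/2] z:[33,51] -> hit [33,67/2], descend [2, 3]
    N2 x:[38,50] y:[59/2,67/2] z:[33,50] -> miss, prune
    N3 x:[21,56] y:[14,49/2] z:[42,51] -> miss, prune

Summary -> nodes [0, 13, 8, 12, 10, 11, 14, 2, 3]; box-tests=9; leaf-entries=1; first=P7

== RESULT ==
9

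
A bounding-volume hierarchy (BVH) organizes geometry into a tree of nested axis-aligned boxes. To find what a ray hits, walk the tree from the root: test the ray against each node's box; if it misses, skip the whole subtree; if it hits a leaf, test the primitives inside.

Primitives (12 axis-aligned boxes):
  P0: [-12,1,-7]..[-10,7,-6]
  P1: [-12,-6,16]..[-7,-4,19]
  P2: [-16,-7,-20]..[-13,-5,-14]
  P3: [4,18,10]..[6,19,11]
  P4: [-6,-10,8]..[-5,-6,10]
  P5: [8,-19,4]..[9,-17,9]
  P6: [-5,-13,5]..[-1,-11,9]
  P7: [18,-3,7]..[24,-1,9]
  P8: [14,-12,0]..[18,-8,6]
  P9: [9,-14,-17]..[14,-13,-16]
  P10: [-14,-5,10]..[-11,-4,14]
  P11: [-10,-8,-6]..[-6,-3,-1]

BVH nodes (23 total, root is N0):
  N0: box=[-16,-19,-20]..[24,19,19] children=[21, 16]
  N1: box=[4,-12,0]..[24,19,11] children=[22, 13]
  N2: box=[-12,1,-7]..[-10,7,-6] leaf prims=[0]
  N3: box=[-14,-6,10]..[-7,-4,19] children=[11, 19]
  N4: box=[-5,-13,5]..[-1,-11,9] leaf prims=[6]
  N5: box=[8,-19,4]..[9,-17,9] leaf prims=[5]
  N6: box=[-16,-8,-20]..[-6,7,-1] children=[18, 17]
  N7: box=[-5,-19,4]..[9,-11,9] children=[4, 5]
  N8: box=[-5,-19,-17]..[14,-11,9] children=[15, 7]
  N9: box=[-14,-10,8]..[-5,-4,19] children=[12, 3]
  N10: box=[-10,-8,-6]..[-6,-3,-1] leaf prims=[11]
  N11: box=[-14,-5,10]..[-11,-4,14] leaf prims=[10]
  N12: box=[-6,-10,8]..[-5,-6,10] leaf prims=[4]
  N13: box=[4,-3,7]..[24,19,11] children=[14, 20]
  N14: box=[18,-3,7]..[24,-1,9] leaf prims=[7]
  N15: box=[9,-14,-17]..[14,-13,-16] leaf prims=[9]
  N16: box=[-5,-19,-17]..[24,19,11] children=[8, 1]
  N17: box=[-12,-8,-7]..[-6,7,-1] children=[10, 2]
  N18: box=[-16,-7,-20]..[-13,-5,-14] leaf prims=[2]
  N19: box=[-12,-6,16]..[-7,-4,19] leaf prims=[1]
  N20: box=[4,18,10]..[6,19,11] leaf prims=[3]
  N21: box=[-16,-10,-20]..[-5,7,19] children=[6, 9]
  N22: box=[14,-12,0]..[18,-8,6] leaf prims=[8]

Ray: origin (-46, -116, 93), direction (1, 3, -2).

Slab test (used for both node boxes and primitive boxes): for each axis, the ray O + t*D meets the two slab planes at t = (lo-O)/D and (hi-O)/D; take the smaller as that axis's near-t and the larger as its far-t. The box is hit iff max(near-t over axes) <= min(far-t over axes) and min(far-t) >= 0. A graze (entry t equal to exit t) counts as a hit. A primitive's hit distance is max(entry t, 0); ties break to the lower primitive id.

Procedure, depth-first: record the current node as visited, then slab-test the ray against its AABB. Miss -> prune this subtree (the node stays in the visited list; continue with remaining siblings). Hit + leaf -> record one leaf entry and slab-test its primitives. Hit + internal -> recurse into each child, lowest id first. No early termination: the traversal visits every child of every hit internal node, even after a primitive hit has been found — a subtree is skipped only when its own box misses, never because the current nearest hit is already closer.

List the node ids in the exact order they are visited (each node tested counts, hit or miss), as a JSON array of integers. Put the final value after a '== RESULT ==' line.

Traverse from the root:
N0 x:[30,70] y:[97/3,45] z:[37,113/2] -> hit [37,45], descend [16, 21]
  N16 x:[41,70] y:[97/3,45] z:[41,55] -> hit [41,45], descend [1, 8]
    N1 x:[50,70] y:[104/3,45] z:[41,93/2] -> miss, prune
    N8 x:[41,60] y:[97/3,35] z:[42,55] -> miss, prune
  N21 x:[30,41] y:[106/3,41] z:[37,113/2] -> hit [37,41], descend [6, 9]
    N6 x:[30,40] y:[36,41] z:[47,113/2] -> miss, prune
    N9 x:[32,41] y:[106/3,112/3] z:[37,85/2] -> hit [37,112/3], descend [3, 12]
      N3 x:[32,39] y:[110/3,112/3] z:[37,83/2] -> hit [37,112/3], descend [11, 19]
        N11 x:[32,35] y:[37,112/3] z:[79/2,83/2] -> miss, prune
        N19 x:[34,39] y:[110/3,112/3] z:[37,77/2] -> hit [37,112/3] leaf, test {P1@t=37}
      N12 x:[40,41] y:[106/3,110/3] z:[83/2,85/2] -> miss, prune

Visited [0, 16, 1, 8, 21, 6, 9, 3, 11, 19, 12]. Tests: 11 box, 1 leaf. Nearest: P1.

== RESULT ==
[0, 16, 1, 8, 21, 6, 9, 3, 11, 19, 12]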